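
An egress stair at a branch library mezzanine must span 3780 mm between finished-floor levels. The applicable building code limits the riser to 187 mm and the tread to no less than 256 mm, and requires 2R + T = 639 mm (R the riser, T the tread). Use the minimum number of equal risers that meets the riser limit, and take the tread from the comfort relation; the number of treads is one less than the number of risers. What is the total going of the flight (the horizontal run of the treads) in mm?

5580 mm

At most 187 each: 3780/187 = 20.21, giving 21 risers.
Each riser is 3780/21 = 180 mm (≤ 187 mm).
From 2R + T = 639: T = 639 − 360 = 279 mm.
Going = (21 − 1) × 279 = 5580 mm.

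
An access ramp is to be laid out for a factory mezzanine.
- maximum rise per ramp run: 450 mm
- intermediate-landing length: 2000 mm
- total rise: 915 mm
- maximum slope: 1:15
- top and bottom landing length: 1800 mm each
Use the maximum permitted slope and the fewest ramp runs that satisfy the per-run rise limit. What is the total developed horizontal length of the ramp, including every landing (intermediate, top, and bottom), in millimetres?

21325 mm

915 / 450 = 2.03, so 3 ramp runs are needed. That means 2 intermediate landings.
Ramp run (horizontal) at 1:15: 915 × 15 = 13725 mm.
Intermediate landings: 2 × 2000 = 4000 mm.
Top and bottom landings: 2 × 1800 = 3600 mm.
Total = 13725 + 4000 + 3600 = 21325 mm.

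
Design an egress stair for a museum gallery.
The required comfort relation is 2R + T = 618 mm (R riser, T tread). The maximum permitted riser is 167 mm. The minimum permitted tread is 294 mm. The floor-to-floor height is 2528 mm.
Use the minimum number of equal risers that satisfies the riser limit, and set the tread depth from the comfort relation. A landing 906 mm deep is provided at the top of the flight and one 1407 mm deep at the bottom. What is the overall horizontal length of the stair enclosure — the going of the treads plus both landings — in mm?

At most 167 each: 2528/167 = 15.14, giving 16 risers.
R = 2528 ÷ 16 = 158 mm.
Tread T = 618 − 2 × 158 = 302 mm (≥ 294 mm).
16 risers give 15 treads; going = 15 × 302 = 4530 mm.
Add landings: 4530 + 906 + 1407 = 6843 mm.

6843 mm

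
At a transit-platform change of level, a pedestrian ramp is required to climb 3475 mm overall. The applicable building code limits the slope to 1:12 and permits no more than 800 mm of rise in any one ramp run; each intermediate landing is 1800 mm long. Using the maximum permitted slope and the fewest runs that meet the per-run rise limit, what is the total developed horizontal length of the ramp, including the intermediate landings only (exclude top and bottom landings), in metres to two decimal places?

At most 800 each: 3475/800 = 4.34, giving 5 ramp runs. That means 4 intermediate landings.
Horizontal run for 3475 mm of rise at 1:12 is 3475 × 12 = 41700 mm.
4 intermediate landings contribute 4 × 1800 = 7200 mm.
Total developed length = 41700 + 7200 = 48900 mm.
= 48.90 m.

48.90 m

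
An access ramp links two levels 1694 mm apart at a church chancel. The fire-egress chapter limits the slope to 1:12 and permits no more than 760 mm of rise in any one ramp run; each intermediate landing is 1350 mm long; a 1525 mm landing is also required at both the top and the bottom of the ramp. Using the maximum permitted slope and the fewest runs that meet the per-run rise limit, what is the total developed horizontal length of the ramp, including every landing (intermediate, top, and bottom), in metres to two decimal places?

26.08 m

1694 / 760 = 2.229 → round up to 3 ramp runs. That means 2 intermediate landings.
Ramp run (horizontal) at 1:12: 1694 × 12 = 20328 mm.
Intermediate landings: 2 × 1350 = 2700 mm.
Top and bottom landings: 2 × 1525 = 3050 mm.
Total = 20328 + 2700 + 3050 = 26078 mm.
= 26.08 m.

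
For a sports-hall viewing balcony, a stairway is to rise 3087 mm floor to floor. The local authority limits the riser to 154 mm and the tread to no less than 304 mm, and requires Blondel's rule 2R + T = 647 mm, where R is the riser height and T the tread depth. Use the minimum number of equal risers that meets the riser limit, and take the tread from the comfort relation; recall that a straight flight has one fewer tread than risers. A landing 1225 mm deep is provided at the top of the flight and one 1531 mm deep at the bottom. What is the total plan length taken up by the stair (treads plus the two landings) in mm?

9816 mm

At most 154 each: 3087/154 = 20.05, giving 21 risers.
R = 3087 ÷ 21 = 147 mm.
Tread T = 647 − 2 × 147 = 353 mm (≥ 304 mm).
21 risers give 20 treads; going = 20 × 353 = 7060 mm.
Enclosure = 7060 + 1225 + 1531 = 9816 mm.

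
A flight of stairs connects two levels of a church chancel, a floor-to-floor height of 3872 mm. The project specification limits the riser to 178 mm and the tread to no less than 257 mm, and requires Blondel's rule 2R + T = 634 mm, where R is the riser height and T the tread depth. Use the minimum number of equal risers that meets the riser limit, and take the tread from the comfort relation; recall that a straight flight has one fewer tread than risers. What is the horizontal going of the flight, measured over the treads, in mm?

5922 mm

⌈3872/178⌉ = 22 risers.
Riser R = 3872 / 22 = 176 mm, within the 178 mm limit.
Tread T = 634 − 2 × 176 = 282 mm (≥ 257 mm).
Going = (22 − 1) × 282 = 5922 mm.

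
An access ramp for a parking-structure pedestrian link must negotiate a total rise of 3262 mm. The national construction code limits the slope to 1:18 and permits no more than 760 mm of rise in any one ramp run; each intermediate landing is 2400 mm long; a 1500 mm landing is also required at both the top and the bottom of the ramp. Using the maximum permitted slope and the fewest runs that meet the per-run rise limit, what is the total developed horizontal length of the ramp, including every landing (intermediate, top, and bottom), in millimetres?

71316 mm

At most 760 each: 3262/760 = 4.29, giving 5 ramp runs. That means 4 intermediate landings.
Ramp run (horizontal) at 1:18: 3262 × 18 = 58716 mm.
Intermediate landings: 4 × 2400 = 9600 mm.
Top and bottom landings: 2 × 1500 = 3000 mm.
Total = 58716 + 9600 + 3000 = 71316 mm.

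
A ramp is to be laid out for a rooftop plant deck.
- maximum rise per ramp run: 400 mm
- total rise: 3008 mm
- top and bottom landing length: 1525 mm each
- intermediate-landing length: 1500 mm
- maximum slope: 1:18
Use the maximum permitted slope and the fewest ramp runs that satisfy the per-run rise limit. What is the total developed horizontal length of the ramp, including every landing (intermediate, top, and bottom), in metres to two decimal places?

67.69 m

⌈3008/400⌉ = 8 ramp runs. That means 7 intermediate landings.
Horizontal run for 3008 mm of rise at 1:18 is 3008 × 18 = 54144 mm.
Intermediate landings: 7 × 1500 = 10500 mm.
Top and bottom landings: 2 × 1525 = 3050 mm.
Total = 54144 + 10500 + 3050 = 67694 mm.
= 67.69 m.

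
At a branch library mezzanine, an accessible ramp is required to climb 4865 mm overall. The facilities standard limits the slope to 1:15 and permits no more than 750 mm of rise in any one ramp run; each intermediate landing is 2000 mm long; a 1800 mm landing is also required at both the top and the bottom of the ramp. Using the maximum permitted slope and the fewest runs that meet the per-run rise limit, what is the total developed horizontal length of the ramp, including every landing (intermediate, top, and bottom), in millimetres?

4865 / 750 = 6.49, so 7 ramp runs are needed. That means 6 intermediate landings.
Ramp run (horizontal) at 1:15: 4865 × 15 = 72975 mm.
Intermediate landings: 6 × 2000 = 12000 mm.
Top and bottom landings: 2 × 1800 = 3600 mm.
Total = 72975 + 12000 + 3600 = 88575 mm.

88575 mm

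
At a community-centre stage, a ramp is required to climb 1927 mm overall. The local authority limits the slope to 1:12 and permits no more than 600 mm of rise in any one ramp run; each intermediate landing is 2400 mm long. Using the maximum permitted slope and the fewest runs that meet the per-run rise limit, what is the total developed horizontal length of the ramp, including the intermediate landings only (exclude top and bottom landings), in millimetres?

30324 mm

1927 / 600 = 3.212 → round up to 4 ramp runs. That means 3 intermediate landings.
Horizontal run for 1927 mm of rise at 1:12 is 1927 × 12 = 23124 mm.
Intermediate landings: 3 × 2400 = 7200 mm.
Developed length = 23124 + 7200 = 30324 mm.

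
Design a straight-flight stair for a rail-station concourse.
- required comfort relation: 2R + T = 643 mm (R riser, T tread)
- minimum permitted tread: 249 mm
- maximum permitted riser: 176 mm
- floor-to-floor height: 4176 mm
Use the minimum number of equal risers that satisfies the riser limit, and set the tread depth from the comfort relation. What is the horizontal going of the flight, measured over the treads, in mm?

6785 mm

⌈4176/176⌉ = 24 risers.
R = 4176 ÷ 24 = 174 mm.
From 2R + T = 643: T = 643 − 348 = 295 mm.
24 risers give 23 treads; going = 23 × 295 = 6785 mm.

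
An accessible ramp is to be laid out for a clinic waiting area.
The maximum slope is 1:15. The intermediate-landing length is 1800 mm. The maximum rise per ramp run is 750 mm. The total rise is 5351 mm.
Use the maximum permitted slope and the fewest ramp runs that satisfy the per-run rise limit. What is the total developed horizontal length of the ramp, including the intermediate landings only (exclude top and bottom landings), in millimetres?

92865 mm

5351 / 750 = 7.13, so 8 ramp runs are needed. That means 7 intermediate landings.
Horizontal run for 5351 mm of rise at 1:15 is 5351 × 15 = 80265 mm.
Intermediate landings: 7 × 1800 = 12600 mm.
Total developed length = 80265 + 12600 = 92865 mm.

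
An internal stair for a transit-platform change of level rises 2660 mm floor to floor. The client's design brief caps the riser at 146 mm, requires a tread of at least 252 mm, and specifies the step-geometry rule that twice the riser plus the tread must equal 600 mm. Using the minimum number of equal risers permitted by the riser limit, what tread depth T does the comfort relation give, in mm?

2660 / 146 = 18.22, so 19 risers are needed.
R = 2660 ÷ 19 = 140 mm.
From 2R + T = 600: T = 600 − 280 = 320 mm.

320 mm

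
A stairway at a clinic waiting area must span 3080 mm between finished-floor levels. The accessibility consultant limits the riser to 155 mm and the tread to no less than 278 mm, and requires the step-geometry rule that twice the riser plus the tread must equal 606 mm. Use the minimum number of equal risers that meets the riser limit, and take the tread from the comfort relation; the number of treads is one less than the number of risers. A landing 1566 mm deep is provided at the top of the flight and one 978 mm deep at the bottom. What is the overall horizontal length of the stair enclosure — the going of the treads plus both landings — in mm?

At most 155 each: 3080/155 = 19.87, giving 20 risers.
R = 3080 ÷ 20 = 154 mm.
T = 606 − 2·154 = 298 mm, which satisfies the 278 mm minimum.
Going = (20 − 1) × 298 = 5662 mm.
Add landings: 5662 + 1566 + 978 = 8206 mm.

8206 mm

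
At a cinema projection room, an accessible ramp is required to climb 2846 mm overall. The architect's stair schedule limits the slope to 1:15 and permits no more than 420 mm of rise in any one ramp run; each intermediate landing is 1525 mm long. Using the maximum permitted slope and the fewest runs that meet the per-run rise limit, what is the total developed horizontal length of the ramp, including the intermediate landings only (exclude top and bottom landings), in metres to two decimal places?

⌈2846/420⌉ = 7 ramp runs. That means 6 intermediate landings.
Ramp run (horizontal) at 1:15: 2846 × 15 = 42690 mm.
6 intermediate landings contribute 6 × 1525 = 9150 mm.
Total developed length = 42690 + 9150 = 51840 mm.
= 51.84 m.

51.84 m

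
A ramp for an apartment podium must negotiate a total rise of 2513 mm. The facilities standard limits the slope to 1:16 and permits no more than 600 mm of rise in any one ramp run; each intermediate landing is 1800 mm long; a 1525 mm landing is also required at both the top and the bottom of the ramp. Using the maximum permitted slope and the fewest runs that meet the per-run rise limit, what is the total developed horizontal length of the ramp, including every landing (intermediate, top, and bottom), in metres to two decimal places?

50.46 m

At most 600 each: 2513/600 = 4.19, giving 5 ramp runs. That means 4 intermediate landings.
Horizontal run for 2513 mm of rise at 1:16 is 2513 × 16 = 40208 mm.
4 intermediate landings contribute 4 × 1800 = 7200 mm.
Top and bottom landings: 2 × 1525 = 3050 mm.
Total = 40208 + 7200 + 3050 = 50458 mm.
= 50.46 m.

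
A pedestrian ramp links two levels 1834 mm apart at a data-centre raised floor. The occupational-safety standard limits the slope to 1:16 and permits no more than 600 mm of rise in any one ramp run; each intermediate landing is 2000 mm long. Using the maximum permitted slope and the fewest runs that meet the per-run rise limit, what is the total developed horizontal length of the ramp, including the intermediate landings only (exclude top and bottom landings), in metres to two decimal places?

1834 / 600 = 3.06, so 4 ramp runs are needed. That means 3 intermediate landings.
Ramp run (horizontal) at 1:16: 1834 × 16 = 29344 mm.
3 intermediate landings contribute 3 × 2000 = 6000 mm.
Total developed length = 29344 + 6000 = 35344 mm.
= 35.34 m.

35.34 m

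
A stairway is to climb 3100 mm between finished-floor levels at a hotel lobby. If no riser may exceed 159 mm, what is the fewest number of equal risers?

20 risers

3100 / 159 = 19.50, so 20 risers are needed.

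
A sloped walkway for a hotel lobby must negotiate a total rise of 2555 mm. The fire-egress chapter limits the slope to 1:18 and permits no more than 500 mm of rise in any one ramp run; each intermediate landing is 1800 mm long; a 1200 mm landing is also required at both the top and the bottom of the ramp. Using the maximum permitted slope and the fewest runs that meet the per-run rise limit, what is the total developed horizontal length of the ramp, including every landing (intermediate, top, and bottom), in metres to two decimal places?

57.39 m

2555 / 500 = 5.11, so 6 ramp runs are needed. That means 5 intermediate landings.
Horizontal run for 2555 mm of rise at 1:18 is 2555 × 18 = 45990 mm.
5 intermediate landings contribute 5 × 1800 = 9000 mm.
Top and bottom landings: 2 × 1200 = 2400 mm.
Total = 45990 + 9000 + 2400 = 57390 mm.
= 57.39 m.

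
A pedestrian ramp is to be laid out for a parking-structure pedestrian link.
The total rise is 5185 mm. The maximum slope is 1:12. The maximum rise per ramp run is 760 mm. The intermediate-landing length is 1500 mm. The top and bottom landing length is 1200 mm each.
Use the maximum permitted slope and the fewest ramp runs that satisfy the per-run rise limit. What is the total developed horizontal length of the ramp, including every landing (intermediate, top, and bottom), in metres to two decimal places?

5185 / 760 = 6.82, so 7 ramp runs are needed. That means 6 intermediate landings.
Ramp run (horizontal) at 1:12: 5185 × 12 = 62220 mm.
6 intermediate landings contribute 6 × 1500 = 9000 mm.
Top and bottom landings: 2 × 1200 = 2400 mm.
Total = 62220 + 9000 + 2400 = 73620 mm.
= 73.62 m.

73.62 m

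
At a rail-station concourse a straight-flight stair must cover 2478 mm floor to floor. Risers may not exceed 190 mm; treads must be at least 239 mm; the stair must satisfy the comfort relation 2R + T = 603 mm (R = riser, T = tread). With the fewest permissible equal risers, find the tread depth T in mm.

At most 190 each: 2478/190 = 13.04, giving 14 risers.
R = 2478 ÷ 14 = 177 mm.
T = 603 − 2·177 = 249 mm, which satisfies the 239 mm minimum.

249 mm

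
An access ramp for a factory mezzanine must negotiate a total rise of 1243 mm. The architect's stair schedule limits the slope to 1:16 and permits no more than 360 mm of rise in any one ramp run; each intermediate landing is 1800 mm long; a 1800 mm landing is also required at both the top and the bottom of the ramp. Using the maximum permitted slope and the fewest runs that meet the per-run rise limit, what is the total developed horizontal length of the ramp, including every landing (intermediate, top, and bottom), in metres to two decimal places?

At most 360 each: 1243/360 = 3.45, giving 4 ramp runs. That means 3 intermediate landings.
Ramp run (horizontal) at 1:16: 1243 × 16 = 19888 mm.
Intermediate landings: 3 × 1800 = 5400 mm.
Top and bottom landings: 2 × 1800 = 3600 mm.
Total = 19888 + 5400 + 3600 = 28888 mm.
= 28.89 m.

28.89 m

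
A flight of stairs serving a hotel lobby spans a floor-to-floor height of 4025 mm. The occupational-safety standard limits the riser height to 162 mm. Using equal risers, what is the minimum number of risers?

25 risers

4025 / 162 = 24.846 → round up to 25 risers.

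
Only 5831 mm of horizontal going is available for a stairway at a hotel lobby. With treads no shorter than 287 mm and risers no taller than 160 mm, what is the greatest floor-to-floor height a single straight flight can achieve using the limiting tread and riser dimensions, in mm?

3360 mm

5831 / 287 = 20.32, so 20 treads fit.
Risers = treads + 1 = 21.
Maximum height = 21 × 160 = 3360 mm.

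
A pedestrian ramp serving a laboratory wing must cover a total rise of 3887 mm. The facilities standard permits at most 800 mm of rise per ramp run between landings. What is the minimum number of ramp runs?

At most 800 each: 3887/800 = 4.86, giving 5 ramp runs.

5 runs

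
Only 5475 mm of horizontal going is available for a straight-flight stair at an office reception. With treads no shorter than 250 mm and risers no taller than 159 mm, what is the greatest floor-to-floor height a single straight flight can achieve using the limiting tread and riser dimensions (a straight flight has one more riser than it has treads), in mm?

3498 mm

Treads that fit: ⌊5475 / 250⌋ = 21.
Risers = treads + 1 = 22.
Maximum height = 22 × 159 = 3498 mm.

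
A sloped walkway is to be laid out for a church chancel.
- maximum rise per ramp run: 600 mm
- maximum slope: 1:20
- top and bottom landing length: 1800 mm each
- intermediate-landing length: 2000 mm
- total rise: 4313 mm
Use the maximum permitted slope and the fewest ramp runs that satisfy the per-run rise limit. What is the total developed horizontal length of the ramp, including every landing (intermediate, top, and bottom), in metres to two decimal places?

⌈4313/600⌉ = 8 ramp runs. That means 7 intermediate landings.
Horizontal run for 4313 mm of rise at 1:20 is 4313 × 20 = 86260 mm.
Intermediate landings: 7 × 2000 = 14000 mm.
Top and bottom landings: 2 × 1800 = 3600 mm.
Total = 86260 + 14000 + 3600 = 103860 mm.
= 103.86 m.

103.86 m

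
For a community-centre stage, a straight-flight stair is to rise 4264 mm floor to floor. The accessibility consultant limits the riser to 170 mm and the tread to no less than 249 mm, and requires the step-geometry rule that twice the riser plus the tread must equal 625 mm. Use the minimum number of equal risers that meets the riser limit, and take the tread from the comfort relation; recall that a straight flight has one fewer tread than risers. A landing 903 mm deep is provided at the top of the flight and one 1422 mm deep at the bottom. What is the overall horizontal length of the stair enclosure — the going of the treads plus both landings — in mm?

9750 mm

4264 / 170 = 25.082 → round up to 26 risers.
Each riser is 4264/26 = 164 mm (≤ 170 mm).
From 2R + T = 625: T = 625 − 328 = 297 mm.
Going = (26 − 1) × 297 = 7425 mm.
Enclosure = 7425 + 903 + 1422 = 9750 mm.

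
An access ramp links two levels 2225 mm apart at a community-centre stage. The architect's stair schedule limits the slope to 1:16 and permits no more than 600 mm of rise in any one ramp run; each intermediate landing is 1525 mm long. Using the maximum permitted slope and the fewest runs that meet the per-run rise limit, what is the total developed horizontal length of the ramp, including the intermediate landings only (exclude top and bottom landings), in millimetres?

40175 mm

⌈2225/600⌉ = 4 ramp runs. That means 3 intermediate landings.
Horizontal run for 2225 mm of rise at 1:16 is 2225 × 16 = 35600 mm.
3 intermediate landings contribute 3 × 1525 = 4575 mm.
Total developed length = 35600 + 4575 = 40175 mm.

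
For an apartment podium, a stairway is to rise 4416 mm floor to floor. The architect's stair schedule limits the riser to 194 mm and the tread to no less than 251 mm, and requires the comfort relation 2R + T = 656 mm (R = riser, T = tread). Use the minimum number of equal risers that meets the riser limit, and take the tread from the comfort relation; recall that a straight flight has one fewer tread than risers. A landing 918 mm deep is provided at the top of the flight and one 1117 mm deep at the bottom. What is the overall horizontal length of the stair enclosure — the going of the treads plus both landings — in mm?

8019 mm

⌈4416/194⌉ = 23 risers.
Riser R = 4416 / 23 = 192 mm, within the 194 mm limit.
T = 656 − 2·192 = 272 mm, which satisfies the 251 mm minimum.
23 risers give 22 treads; going = 22 × 272 = 5984 mm.
Enclosure = 5984 + 918 + 1117 = 8019 mm.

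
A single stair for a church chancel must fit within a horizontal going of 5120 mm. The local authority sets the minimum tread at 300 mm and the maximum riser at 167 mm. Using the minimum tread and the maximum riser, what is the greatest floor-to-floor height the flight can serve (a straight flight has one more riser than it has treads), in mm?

5120 / 300 = 17.07, so 17 treads fit.
Risers = treads + 1 = 18.
Maximum height = 18 × 167 = 3006 mm.

3006 mm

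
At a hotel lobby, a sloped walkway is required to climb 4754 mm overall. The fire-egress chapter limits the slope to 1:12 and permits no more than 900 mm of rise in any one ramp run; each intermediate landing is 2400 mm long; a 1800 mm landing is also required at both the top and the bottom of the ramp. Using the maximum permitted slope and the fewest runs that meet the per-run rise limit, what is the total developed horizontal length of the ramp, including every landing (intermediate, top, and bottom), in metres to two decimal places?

⌈4754/900⌉ = 6 ramp runs. That means 5 intermediate landings.
Horizontal run for 4754 mm of rise at 1:12 is 4754 × 12 = 57048 mm.
5 intermediate landings contribute 5 × 2400 = 12000 mm.
Top and bottom landings: 2 × 1800 = 3600 mm.
Total = 57048 + 12000 + 3600 = 72648 mm.
= 72.65 m.

72.65 m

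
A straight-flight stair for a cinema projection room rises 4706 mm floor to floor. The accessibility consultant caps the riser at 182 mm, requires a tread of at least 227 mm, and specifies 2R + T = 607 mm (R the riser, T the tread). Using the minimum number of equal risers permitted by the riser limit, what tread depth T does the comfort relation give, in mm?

4706 / 182 = 25.86, so 26 risers are needed.
R = 4706 ÷ 26 = 181 mm.
T = 607 − 2·181 = 245 mm, which satisfies the 227 mm minimum.

245 mm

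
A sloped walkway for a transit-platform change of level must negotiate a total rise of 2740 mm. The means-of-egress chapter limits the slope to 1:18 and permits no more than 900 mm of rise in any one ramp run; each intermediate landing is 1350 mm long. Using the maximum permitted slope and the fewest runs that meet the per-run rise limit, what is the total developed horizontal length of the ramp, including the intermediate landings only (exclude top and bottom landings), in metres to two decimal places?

2740 / 900 = 3.044 → round up to 4 ramp runs. That means 3 intermediate landings.
Ramp run (horizontal) at 1:18: 2740 × 18 = 49320 mm.
3 intermediate landings contribute 3 × 1350 = 4050 mm.
Total developed length = 49320 + 4050 = 53370 mm.
= 53.37 m.

53.37 m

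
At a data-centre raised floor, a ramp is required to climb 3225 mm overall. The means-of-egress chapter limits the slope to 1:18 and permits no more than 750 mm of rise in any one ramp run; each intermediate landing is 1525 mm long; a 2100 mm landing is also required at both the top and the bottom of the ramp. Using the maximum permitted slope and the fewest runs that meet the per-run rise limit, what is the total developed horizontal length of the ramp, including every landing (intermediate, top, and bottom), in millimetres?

68350 mm

⌈3225/750⌉ = 5 ramp runs. That means 4 intermediate landings.
Horizontal run for 3225 mm of rise at 1:18 is 3225 × 18 = 58050 mm.
4 intermediate landings contribute 4 × 1525 = 6100 mm.
Top and bottom landings: 2 × 2100 = 4200 mm.
Total = 58050 + 6100 + 4200 = 68350 mm.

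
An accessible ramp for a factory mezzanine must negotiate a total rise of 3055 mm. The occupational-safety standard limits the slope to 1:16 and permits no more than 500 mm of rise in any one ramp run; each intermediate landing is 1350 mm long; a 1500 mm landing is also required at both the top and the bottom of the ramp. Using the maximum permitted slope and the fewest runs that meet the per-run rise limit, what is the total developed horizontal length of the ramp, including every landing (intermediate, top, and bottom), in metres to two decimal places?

⌈3055/500⌉ = 7 ramp runs. That means 6 intermediate landings.
Ramp run (horizontal) at 1:16: 3055 × 16 = 48880 mm.
6 intermediate landings contribute 6 × 1350 = 8100 mm.
Top and bottom landings: 2 × 1500 = 3000 mm.
Total = 48880 + 8100 + 3000 = 59980 mm.
= 59.98 m.

59.98 m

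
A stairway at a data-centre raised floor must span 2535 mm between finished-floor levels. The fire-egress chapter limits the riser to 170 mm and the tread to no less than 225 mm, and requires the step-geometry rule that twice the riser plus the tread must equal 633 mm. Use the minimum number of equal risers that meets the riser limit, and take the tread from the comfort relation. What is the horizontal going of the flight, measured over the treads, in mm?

⌈2535/170⌉ = 15 risers.
Each riser is 2535/15 = 169 mm (≤ 170 mm).
T = 633 − 2·169 = 295 mm, which satisfies the 225 mm minimum.
15 risers give 14 treads; going = 14 × 295 = 4130 mm.

4130 mm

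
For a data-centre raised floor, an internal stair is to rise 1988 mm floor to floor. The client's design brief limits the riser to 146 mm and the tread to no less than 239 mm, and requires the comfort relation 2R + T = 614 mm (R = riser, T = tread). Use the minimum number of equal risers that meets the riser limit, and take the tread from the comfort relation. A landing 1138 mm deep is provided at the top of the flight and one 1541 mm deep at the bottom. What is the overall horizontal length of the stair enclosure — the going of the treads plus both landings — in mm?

6969 mm

1988 / 146 = 13.62, so 14 risers are needed.
Each riser is 1988/14 = 142 mm (≤ 146 mm).
T = 614 − 2·142 = 330 mm, which satisfies the 239 mm minimum.
Treads = 14 − 1 = 13; going = 13 × 330 = 4290 mm.
Add landings: 4290 + 1138 + 1541 = 6969 mm.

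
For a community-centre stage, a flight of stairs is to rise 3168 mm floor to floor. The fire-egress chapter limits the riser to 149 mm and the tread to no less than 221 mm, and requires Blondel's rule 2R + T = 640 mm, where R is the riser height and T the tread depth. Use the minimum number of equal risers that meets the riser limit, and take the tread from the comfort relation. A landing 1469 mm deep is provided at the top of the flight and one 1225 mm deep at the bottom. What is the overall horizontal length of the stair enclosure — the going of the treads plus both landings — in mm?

⌈3168/149⌉ = 22 risers.
Each riser is 3168/22 = 144 mm (≤ 149 mm).
T = 640 − 2·144 = 352 mm, which satisfies the 221 mm minimum.
22 risers give 21 treads; going = 21 × 352 = 7392 mm.
Add landings: 7392 + 1469 + 1225 = 10086 mm.

10086 mm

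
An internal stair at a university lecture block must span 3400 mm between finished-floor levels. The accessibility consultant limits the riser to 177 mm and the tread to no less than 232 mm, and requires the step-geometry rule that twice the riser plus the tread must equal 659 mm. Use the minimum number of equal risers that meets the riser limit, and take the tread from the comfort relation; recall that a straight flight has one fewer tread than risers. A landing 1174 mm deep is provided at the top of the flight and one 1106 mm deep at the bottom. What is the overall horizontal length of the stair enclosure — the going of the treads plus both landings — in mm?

At most 177 each: 3400/177 = 19.21, giving 20 risers.
Each riser is 3400/20 = 170 mm (≤ 177 mm).
T = 659 − 2·170 = 319 mm, which satisfies the 232 mm minimum.
Going = (20 − 1) × 319 = 6061 mm.
Add landings: 6061 + 1174 + 1106 = 8341 mm.

8341 mm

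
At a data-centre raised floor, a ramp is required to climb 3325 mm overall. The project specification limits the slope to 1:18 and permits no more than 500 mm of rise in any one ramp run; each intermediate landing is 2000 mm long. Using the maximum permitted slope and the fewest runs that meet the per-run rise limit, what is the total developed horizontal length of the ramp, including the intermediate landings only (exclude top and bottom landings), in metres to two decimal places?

71.85 m

⌈3325/500⌉ = 7 ramp runs. That means 6 intermediate landings.
Horizontal run for 3325 mm of rise at 1:18 is 3325 × 18 = 59850 mm.
Intermediate landings: 6 × 2000 = 12000 mm.
Total developed length = 59850 + 12000 = 71850 mm.
= 71.85 m.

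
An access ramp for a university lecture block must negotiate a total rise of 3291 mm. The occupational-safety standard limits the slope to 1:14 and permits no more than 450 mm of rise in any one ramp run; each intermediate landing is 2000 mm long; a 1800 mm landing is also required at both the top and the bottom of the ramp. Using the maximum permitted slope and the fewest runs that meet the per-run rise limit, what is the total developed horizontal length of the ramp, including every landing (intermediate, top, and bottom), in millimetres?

3291 / 450 = 7.31, so 8 ramp runs are needed. That means 7 intermediate landings.
Horizontal run for 3291 mm of rise at 1:14 is 3291 × 14 = 46074 mm.
7 intermediate landings contribute 7 × 2000 = 14000 mm.
Top and bottom landings: 2 × 1800 = 3600 mm.
Total = 46074 + 14000 + 3600 = 63674 mm.

63674 mm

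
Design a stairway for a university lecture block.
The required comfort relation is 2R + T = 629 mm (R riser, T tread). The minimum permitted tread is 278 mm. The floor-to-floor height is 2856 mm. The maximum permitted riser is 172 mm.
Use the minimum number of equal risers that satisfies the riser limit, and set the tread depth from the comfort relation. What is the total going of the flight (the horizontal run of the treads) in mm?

At most 172 each: 2856/172 = 16.60, giving 17 risers.
R = 2856 ÷ 17 = 168 mm.
T = 629 − 2·168 = 293 mm, which satisfies the 278 mm minimum.
Treads = 17 − 1 = 16; going = 16 × 293 = 4688 mm.

4688 mm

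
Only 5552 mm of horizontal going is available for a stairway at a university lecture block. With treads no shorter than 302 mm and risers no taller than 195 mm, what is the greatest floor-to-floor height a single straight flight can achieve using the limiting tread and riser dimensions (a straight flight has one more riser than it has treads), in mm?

Treads that fit: ⌊5552 / 302⌋ = 18.
Risers = treads + 1 = 19.
Maximum height = 19 × 195 = 3705 mm.

3705 mm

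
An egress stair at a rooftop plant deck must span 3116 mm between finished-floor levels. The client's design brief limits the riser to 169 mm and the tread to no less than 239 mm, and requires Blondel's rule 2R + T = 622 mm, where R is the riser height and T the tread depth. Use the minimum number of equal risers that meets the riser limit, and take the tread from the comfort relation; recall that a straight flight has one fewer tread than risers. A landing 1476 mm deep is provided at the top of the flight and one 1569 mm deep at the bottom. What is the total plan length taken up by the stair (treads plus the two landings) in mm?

At most 169 each: 3116/169 = 18.44, giving 19 risers.
Riser R = 3116 / 19 = 164 mm, within the 169 mm limit.
Tread T = 622 − 2 × 164 = 294 mm (≥ 239 mm).
Going = (19 − 1) × 294 = 5292 mm.
Enclosure = 5292 + 1476 + 1569 = 8337 mm.

8337 mm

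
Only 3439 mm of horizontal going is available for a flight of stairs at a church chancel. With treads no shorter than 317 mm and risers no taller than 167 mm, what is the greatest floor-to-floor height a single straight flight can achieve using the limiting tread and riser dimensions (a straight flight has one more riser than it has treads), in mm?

3439 / 317 = 10.85, so 10 treads fit.
Risers = treads + 1 = 11.
Maximum height = 11 × 167 = 1837 mm.

1837 mm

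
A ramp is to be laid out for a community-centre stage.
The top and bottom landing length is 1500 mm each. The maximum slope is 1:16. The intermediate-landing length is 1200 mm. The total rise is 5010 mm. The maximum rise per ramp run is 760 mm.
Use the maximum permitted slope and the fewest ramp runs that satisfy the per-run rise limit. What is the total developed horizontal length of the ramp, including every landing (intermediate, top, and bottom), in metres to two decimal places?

90.36 m

5010 / 760 = 6.592 → round up to 7 ramp runs. That means 6 intermediate landings.
Horizontal run for 5010 mm of rise at 1:16 is 5010 × 16 = 80160 mm.
Intermediate landings: 6 × 1200 = 7200 mm.
Top and bottom landings: 2 × 1500 = 3000 mm.
Total = 80160 + 7200 + 3000 = 90360 mm.
= 90.36 m.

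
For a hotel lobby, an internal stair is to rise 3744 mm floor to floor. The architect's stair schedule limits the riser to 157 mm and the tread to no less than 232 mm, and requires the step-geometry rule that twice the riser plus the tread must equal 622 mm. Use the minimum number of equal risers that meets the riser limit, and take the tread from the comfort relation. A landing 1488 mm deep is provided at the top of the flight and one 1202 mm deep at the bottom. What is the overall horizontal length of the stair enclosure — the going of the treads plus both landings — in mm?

9820 mm

3744 / 157 = 23.85, so 24 risers are needed.
R = 3744 ÷ 24 = 156 mm.
Tread T = 622 − 2 × 156 = 310 mm (≥ 232 mm).
Going = (24 − 1) × 310 = 7130 mm.
Enclosure = 7130 + 1488 + 1202 = 9820 mm.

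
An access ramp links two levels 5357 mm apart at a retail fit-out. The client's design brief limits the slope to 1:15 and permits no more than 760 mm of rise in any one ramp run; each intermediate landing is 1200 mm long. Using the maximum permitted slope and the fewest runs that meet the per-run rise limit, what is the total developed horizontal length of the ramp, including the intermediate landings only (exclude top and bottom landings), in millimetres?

At most 760 each: 5357/760 = 7.05, giving 8 ramp runs. That means 7 intermediate landings.
Ramp run (horizontal) at 1:15: 5357 × 15 = 80355 mm.
7 intermediate landings contribute 7 × 1200 = 8400 mm.
Developed length = 80355 + 8400 = 88755 mm.

88755 mm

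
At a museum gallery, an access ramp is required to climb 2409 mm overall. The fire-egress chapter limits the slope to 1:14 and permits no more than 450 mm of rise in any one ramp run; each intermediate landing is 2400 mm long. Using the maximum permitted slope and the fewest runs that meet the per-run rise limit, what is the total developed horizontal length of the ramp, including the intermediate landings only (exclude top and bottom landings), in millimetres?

45726 mm

⌈2409/450⌉ = 6 ramp runs. That means 5 intermediate landings.
Ramp run (horizontal) at 1:14: 2409 × 14 = 33726 mm.
Intermediate landings: 5 × 2400 = 12000 mm.
Developed length = 33726 + 12000 = 45726 mm.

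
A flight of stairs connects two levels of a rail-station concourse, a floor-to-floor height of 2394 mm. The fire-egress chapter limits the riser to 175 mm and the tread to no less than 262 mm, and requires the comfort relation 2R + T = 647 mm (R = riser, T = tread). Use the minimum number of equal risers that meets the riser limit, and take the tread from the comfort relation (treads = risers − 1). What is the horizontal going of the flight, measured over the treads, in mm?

At most 175 each: 2394/175 = 13.68, giving 14 risers.
R = 2394 ÷ 14 = 171 mm.
Tread T = 647 − 2 × 171 = 305 mm (≥ 262 mm).
Going = (14 − 1) × 305 = 3965 mm.

3965 mm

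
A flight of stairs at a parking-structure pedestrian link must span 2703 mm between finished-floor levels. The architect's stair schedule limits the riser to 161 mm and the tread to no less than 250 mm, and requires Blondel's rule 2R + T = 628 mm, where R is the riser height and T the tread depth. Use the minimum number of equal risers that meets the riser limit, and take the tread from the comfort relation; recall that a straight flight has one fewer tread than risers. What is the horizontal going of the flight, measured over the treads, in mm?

At most 161 each: 2703/161 = 16.79, giving 17 risers.
Each riser is 2703/17 = 159 mm (≤ 161 mm).
T = 628 − 2·159 = 310 mm, which satisfies the 250 mm minimum.
Treads = 17 − 1 = 16; going = 16 × 310 = 4960 mm.

4960 mm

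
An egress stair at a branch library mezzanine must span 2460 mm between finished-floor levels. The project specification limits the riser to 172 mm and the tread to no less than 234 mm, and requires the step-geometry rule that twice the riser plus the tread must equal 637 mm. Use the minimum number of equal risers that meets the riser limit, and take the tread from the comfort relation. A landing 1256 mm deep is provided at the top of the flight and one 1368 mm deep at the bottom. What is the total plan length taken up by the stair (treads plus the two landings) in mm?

6950 mm

⌈2460/172⌉ = 15 risers.
Each riser is 2460/15 = 164 mm (≤ 172 mm).
From 2R + T = 637: T = 637 − 328 = 309 mm.
Going = (15 − 1) × 309 = 4326 mm.
Enclosure = 4326 + 1256 + 1368 = 6950 mm.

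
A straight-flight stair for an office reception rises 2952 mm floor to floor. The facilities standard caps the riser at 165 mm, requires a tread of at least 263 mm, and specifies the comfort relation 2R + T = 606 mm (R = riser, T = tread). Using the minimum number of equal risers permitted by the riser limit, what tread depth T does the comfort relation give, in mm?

278 mm

⌈2952/165⌉ = 18 risers.
R = 2952 ÷ 18 = 164 mm.
T = 606 − 2·164 = 278 mm, which satisfies the 263 mm minimum.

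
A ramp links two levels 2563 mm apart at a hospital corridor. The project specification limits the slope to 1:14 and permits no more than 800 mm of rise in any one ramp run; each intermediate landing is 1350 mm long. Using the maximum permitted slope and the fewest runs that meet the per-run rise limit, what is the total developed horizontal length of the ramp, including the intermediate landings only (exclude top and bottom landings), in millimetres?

2563 / 800 = 3.20, so 4 ramp runs are needed. That means 3 intermediate landings.
Horizontal run for 2563 mm of rise at 1:14 is 2563 × 14 = 35882 mm.
3 intermediate landings contribute 3 × 1350 = 4050 mm.
Developed length = 35882 + 4050 = 39932 mm.

39932 mm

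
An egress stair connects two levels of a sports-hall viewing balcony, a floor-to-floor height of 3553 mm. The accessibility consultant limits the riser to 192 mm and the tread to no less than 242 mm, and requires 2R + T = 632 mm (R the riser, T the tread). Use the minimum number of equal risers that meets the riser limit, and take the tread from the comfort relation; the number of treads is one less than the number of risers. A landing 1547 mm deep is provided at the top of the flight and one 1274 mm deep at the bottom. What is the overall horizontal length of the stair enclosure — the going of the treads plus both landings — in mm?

7465 mm

3553 / 192 = 18.51, so 19 risers are needed.
Riser R = 3553 / 19 = 187 mm, within the 192 mm limit.
Tread T = 632 − 2 × 187 = 258 mm (≥ 242 mm).
Treads = 19 − 1 = 18; going = 18 × 258 = 4644 mm.
Add landings: 4644 + 1547 + 1274 = 7465 mm.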